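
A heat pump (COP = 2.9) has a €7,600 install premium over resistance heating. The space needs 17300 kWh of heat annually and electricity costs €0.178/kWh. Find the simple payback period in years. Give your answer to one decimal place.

3.8 years

Resistance: 17300 kWh × €0.178 = €3,079.40/yr
Heat pump: 17300 / 2.9 = 5966 kWh in → × €0.178 = €1,061.86/yr
Annual savings = €2,017.54
Payback = €7,600 / €2,017.54 = 3.77 years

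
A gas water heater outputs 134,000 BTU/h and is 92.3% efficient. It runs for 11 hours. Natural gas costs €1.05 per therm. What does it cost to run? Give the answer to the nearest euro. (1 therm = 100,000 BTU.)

Heat delivered = 134,000 BTU/h × 11 h = 1,474,000 BTU
Gas input = 1,474,000 / 0.923 = 1,596,966 BTU
= 1,596,966 / 100,000 = 15.97 therm
Cost = 15.97 × €1.05/therm = €16.77 ≈ €17

€17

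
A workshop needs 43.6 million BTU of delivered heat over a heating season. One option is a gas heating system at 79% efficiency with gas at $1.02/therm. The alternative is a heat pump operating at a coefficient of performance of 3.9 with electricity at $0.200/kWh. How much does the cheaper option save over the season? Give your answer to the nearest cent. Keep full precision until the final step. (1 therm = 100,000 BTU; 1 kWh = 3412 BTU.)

Heat load = 43.6 × 10⁶ BTU = 43,600,000 BTU
Gas: input = 43,600,000 / 0.79 = 55,189,873 BTU = 551.9 therm → 551.9 × $1.02 = $562.94
Heat pump: 43,600,000 BTU / 3412 = 12,780 kWh heat; / 3.9 = 3,277 kWh in → × $0.200 = $655.30
Difference = |$562.94 − $655.30| = $92.37

$92.37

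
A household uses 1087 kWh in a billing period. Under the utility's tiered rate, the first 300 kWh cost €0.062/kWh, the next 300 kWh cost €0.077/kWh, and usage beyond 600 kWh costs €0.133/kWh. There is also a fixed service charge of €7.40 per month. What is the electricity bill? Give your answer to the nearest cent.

First 300 kWh × €0.062 = €18.60
Next 300 kWh × €0.077 = €23.10
Remaining 487 kWh × €0.133 = €64.77
Energy charge = €106.47; + service €7.40 = €113.87

€113.87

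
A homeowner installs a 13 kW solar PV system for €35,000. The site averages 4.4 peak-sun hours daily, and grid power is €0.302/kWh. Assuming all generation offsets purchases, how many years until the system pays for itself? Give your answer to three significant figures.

Daily generation = 13 kW × 4.4 h = 57.2 kWh
Annual generation = 57.2 × 365 = 20878 kWh
Annual savings = 20878 × €0.302 = €6,305.16
Payback = €35,000 / €6,305.16 = 5.55 years

5.55 years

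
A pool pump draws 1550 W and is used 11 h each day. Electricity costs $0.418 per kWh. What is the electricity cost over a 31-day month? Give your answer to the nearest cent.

$220.93

Energy = 1550 W × 11 h/day × 31 days = 528,550 Wh = 528.5 kWh
Cost = 528.5 kWh × $0.418/kWh = $220.93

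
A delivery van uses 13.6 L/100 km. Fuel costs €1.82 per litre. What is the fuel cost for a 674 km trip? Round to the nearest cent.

€166.83

Fuel = 13.6 L/100 km × 674 km / 100 = 91.66 L
Cost = 91.66 L × €1.82/L = €166.83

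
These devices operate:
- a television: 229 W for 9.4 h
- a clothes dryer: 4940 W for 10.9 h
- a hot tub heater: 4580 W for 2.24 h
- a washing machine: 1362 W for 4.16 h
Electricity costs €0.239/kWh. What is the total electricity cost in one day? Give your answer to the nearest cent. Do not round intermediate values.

€17.19

television: 229 W × 9.4 h = 2,153 Wh = 2.153 kWh
clothes dryer: 4940 W × 10.9 h = 53,846 Wh = 53.85 kWh
hot tub heater: 4580 W × 2.24 h = 10,259 Wh = 10.26 kWh
washing machine: 1362 W × 4.16 h = 5,666 Wh = 5.666 kWh
Total energy = 2.153 + 53.85 + 10.26 + 5.666 = 71.92 kWh
Cost = 71.92 kWh × €0.239 = €17.19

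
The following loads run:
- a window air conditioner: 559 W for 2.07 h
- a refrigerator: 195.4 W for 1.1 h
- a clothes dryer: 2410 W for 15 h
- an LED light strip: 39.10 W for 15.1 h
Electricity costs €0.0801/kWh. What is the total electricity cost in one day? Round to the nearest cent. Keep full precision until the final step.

window air conditioner: 559 W × 2.07 h = 1,157 Wh = 1.157 kWh
refrigerator: 195.4 W × 1.1 h = 215 Wh = 0.2149 kWh
clothes dryer: 2410 W × 15 h = 36,150 Wh = 36.15 kWh
LED light strip: 39.10 W × 15.1 h = 590 Wh = 0.5904 kWh
Total energy = 1.157 + 0.2149 + 36.15 + 0.5904 = 38.11 kWh
Cost = 38.11 kWh × €0.0801 = €3.05

€3.05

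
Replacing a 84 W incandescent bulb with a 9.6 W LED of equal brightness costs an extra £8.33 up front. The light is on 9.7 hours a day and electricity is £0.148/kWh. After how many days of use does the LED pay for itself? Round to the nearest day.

78 days

Power saved = 84 − 9.6 = 74.4 W
Daily energy saved = 74.4 W × 9.7 h = 721.7 Wh = 0.72168 kWh
Daily savings = 0.72168 × £0.148 = £0.1068
Payback = £8.33 / £0.1068 per day = 77.99 days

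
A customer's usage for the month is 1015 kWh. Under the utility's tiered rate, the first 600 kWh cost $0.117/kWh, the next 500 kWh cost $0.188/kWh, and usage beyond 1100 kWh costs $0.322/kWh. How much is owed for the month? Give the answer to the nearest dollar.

First 600 kWh × $0.117 = $70.20
Next 415 kWh × $0.188 = $78.02
Remaining tier: 0 kWh (not reached)
Total = $148.22 ≈ $148

$148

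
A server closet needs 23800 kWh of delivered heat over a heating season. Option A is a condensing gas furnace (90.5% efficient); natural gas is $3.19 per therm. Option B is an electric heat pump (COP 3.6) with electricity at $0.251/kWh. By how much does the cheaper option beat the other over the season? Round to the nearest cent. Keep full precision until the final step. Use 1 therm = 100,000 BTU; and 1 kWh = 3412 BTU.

Heat load = 23800 kWh × 3412 = 81,205,600 BTU
Gas: input = 81,205,600 / 0.905 = 89,729,945 BTU = 897.3 therm → 897.3 × $3.19 = $2,862.39
Heat pump: 81,205,600 BTU / 3412 = 23,800 kWh heat; / 3.6 = 6,611 kWh in → × $0.251 = $1,659.39
Difference = |$2,862.39 − $1,659.39| = $1,203.00

$1203.00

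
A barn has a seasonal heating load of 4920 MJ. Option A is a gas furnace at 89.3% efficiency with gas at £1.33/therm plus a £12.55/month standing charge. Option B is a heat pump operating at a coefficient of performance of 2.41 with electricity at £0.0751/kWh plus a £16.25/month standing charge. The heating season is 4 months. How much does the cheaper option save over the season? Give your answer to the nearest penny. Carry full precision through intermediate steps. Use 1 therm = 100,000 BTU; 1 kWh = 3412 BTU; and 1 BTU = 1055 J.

Heat load = 4920 MJ = 4,920,000,000 J / 1055 = 4,663,507 BTU
Gas: input = 4,663,507 / 0.893 = 5,222,292 BTU = 52.22 therm → 52.22 × £1.33 = £69.46; + 4 × £12.55 standing = £119.66
Heat pump: 4,663,507 BTU / 3412 = 1,367 kWh heat; / 2.41 = 567.1 kWh in → × £0.0751 = £42.59; + 4 × £16.25 standing = £107.59
Difference = |£119.66 − £107.59| = £12.06

£12.06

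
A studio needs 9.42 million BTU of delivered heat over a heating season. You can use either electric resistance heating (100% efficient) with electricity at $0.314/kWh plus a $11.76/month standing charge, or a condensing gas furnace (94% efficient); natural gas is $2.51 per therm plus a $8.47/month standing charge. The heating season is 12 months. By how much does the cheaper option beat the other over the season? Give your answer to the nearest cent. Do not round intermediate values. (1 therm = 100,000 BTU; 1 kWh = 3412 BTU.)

$654.85

Heat load = 9.42 × 10⁶ BTU = 9,420,000 BTU
Gas: input = 9,420,000 / 0.940 = 10,021,277 BTU = 100.2 therm → 100.2 × $2.51 = $251.53; + 12 × $8.47 standing = $353.17
Electric: 9,420,000 BTU / 3412 = 2,761 kWh → × $0.314 = $866.91; + 12 × $11.76 standing = $1,008.03
Difference = |$353.17 − $1,008.03| = $654.85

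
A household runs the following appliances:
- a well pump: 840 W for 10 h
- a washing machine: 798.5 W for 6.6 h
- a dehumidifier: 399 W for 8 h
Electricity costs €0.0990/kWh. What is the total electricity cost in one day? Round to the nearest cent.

€1.67

well pump: 840 W × 10 h = 8,400 Wh = 8.4 kWh
washing machine: 798.5 W × 6.6 h = 5,270 Wh = 5.27 kWh
dehumidifier: 399 W × 8 h = 3,192 Wh = 3.192 kWh
Total energy = 8.4 + 5.27 + 3.192 = 16.86 kWh
Cost = 16.86 kWh × €0.0990 = €1.67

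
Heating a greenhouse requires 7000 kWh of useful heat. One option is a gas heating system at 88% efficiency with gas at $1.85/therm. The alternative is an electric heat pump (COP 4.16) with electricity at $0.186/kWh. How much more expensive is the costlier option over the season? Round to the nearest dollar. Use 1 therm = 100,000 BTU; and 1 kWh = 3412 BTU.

Heat load = 7000 kWh × 3412 = 23,884,000 BTU
Gas: input = 23,884,000 / 0.88 = 27,140,909 BTU = 271.4 therm → 271.4 × $1.85 = $502.11
Heat pump: 23,884,000 BTU / 3412 = 7,000 kWh heat; / 4.16 = 1,683 kWh in → × $0.186 = $312.98
Difference = |$502.11 − $312.98| = $189.13 ≈ $189

$189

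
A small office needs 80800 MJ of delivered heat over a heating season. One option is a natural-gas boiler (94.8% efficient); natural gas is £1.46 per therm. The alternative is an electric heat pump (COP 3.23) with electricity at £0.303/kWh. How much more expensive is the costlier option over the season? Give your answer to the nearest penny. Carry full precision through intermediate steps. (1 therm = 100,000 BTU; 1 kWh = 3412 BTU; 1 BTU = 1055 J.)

£926.15

Heat load = 80800 MJ = 80,800,000,000 J / 1055 = 76,587,678 BTU
Gas: input = 76,587,678 / 0.948 = 80,788,690 BTU = 807.9 therm → 807.9 × £1.46 = £1,179.51
Heat pump: 76,587,678 BTU / 3412 = 22,450 kWh heat; / 3.23 = 6,949 kWh in → × £0.303 = £2,105.67
Difference = |£1,179.51 − £2,105.67| = £926.15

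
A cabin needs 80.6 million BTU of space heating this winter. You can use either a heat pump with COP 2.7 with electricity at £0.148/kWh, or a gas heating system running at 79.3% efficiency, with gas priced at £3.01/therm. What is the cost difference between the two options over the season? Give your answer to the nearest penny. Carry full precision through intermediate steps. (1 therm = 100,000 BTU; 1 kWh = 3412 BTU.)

£1764.48

Heat load = 80.6 × 10⁶ BTU = 80,600,000 BTU
Gas: input = 80,600,000 / 0.793 = 101,639,344 BTU = 1,016 therm → 1,016 × £3.01 = £3,059.34
Heat pump: 80,600,000 BTU / 3412 = 23,620 kWh heat; / 2.7 = 8,749 kWh in → × £0.148 = £1,294.86
Difference = |£3,059.34 − £1,294.86| = £1,764.48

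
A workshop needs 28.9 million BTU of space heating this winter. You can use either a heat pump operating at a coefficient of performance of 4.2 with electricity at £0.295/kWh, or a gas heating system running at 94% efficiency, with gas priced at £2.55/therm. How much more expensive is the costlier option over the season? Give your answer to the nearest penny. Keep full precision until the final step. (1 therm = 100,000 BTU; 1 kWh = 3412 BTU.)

£189.07

Heat load = 28.9 × 10⁶ BTU = 28,900,000 BTU
Gas: input = 28,900,000 / 0.94 = 30,744,681 BTU = 307.4 therm → 307.4 × £2.55 = £783.99
Heat pump: 28,900,000 BTU / 3412 = 8,470 kWh heat; / 4.2 = 2,017 kWh in → × £0.295 = £594.92
Difference = |£783.99 − £594.92| = £189.07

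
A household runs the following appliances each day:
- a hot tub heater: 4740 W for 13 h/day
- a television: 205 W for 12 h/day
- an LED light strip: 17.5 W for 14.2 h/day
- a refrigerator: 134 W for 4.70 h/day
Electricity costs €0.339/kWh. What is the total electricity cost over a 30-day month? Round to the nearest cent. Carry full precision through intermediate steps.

hot tub heater: 4740 W × 13 h × 30 d = 1,848,600 Wh = 1,849 kWh
television: 205 W × 12 h × 30 d = 73,800 Wh = 73.8 kWh
LED light strip: 17.5 W × 14.2 h × 30 d = 7,455 Wh = 7.455 kWh
refrigerator: 134 W × 4.70 h × 30 d = 18,894 Wh = 18.89 kWh
Total energy = 1,849 + 73.8 + 7.455 + 18.89 = 1,949 kWh
Cost = 1,949 kWh × €0.339 = €660.63

€660.63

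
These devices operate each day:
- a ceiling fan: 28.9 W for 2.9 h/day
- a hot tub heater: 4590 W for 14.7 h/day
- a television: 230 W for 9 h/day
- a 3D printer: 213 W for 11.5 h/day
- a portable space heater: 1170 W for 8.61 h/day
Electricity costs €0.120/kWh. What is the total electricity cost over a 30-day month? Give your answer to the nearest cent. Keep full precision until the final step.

ceiling fan: 28.9 W × 2.9 h × 30 d = 2,514 Wh = 2.514 kWh
hot tub heater: 4590 W × 14.7 h × 30 d = 2,024,190 Wh = 2,024 kWh
television: 230 W × 9 h × 30 d = 62,100 Wh = 62.1 kWh
3D printer: 213 W × 11.5 h × 30 d = 73,485 Wh = 73.48 kWh
portable space heater: 1170 W × 8.61 h × 30 d = 302,211 Wh = 302.2 kWh
Total energy = 2.514 + 2,024 + 62.1 + 73.48 + 302.2 = 2,465 kWh
Cost = 2,465 kWh × €0.120 = €295.74

€295.74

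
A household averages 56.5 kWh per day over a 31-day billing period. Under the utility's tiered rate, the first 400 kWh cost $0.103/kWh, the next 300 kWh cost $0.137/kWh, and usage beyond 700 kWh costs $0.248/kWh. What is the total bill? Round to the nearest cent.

Usage = 56.5 kWh/day × 31 days = 1751.5 kWh
First 400 kWh × $0.103 = $41.20
Next 300 kWh × $0.137 = $41.10
Remaining 1051.5 kWh × $0.248 = $260.77
Total = $343.07

$343.07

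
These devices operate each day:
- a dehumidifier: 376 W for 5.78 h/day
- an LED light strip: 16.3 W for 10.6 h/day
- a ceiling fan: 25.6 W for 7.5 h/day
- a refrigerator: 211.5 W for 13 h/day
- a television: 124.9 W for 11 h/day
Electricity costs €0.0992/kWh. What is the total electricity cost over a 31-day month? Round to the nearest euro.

dehumidifier: 376 W × 5.78 h × 31 d = 67,372 Wh = 67.37 kWh
LED light strip: 16.3 W × 10.6 h × 31 d = 5,356 Wh = 5.356 kWh
ceiling fan: 25.6 W × 7.5 h × 31 d = 5,952 Wh = 5.952 kWh
refrigerator: 211.5 W × 13 h × 31 d = 85,234 Wh = 85.23 kWh
television: 124.9 W × 11 h × 31 d = 42,591 Wh = 42.59 kWh
Total energy = 67.37 + 5.356 + 5.952 + 85.23 + 42.59 = 206.5 kWh
Cost = 206.5 kWh × €0.0992 = €20.49 ≈ €20

€20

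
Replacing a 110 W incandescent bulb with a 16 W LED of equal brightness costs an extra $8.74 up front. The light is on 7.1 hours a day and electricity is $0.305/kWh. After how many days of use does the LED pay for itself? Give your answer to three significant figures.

42.9 days

Power saved = 110 − 16 = 94 W
Daily energy saved = 94 W × 7.1 h = 667.4 Wh = 0.6674 kWh
Daily savings = 0.6674 × $0.305 = $0.2036
Payback = $8.74 / $0.2036 per day = 42.94 days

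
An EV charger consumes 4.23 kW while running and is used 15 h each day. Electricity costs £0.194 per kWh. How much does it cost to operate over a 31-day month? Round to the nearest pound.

Energy = 4230 W × 15 h/day × 31 days = 1,966,950 Wh = 1,967 kWh
Cost = 1,967 kWh × £0.194/kWh = £381.59 ≈ £382

£382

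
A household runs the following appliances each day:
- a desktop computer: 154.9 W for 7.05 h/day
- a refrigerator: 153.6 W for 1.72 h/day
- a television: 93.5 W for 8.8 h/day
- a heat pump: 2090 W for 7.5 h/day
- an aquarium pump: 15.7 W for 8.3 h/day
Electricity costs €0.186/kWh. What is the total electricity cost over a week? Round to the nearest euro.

desktop computer: 154.9 W × 7.05 h × 7 d = 7,644 Wh = 7.644 kWh
refrigerator: 153.6 W × 1.72 h × 7 d = 1,849 Wh = 1.849 kWh
television: 93.5 W × 8.8 h × 7 d = 5,760 Wh = 5.76 kWh
heat pump: 2090 W × 7.5 h × 7 d = 109,725 Wh = 109.7 kWh
aquarium pump: 15.7 W × 8.3 h × 7 d = 912 Wh = 0.9122 kWh
Total energy = 7.644 + 1.849 + 5.76 + 109.7 + 0.9122 = 125.9 kWh
Cost = 125.9 kWh × €0.186 = €23.42 ≈ €23

€23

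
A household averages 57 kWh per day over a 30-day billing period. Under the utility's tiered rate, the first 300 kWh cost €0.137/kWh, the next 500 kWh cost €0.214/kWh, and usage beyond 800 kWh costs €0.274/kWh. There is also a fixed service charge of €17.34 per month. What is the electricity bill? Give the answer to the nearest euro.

Usage = 57 kWh/day × 30 days = 1710 kWh
First 300 kWh × €0.137 = €41.10
Next 500 kWh × €0.214 = €107.00
Remaining 910 kWh × €0.274 = €249.34
Energy charge = €397.44; + service €17.34 = €414.78 ≈ €415

€415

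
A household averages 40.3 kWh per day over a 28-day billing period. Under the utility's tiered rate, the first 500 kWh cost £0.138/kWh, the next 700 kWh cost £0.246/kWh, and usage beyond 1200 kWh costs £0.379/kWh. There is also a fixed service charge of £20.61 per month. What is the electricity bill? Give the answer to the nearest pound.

Usage = 40.3 kWh/day × 28 days = 1128.4 kWh
First 500 kWh × £0.138 = £69.00
Next 628.4 kWh × £0.246 = £154.59
Remaining tier: 0 kWh (not reached)
Energy charge = £223.59; + service £20.61 = £244.20 ≈ £244

£244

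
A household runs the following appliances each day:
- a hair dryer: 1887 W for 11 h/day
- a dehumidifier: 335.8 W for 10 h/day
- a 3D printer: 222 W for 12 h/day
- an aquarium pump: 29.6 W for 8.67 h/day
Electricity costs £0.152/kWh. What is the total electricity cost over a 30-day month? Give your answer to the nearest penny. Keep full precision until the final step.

£123.28

hair dryer: 1887 W × 11 h × 30 d = 622,710 Wh = 622.7 kWh
dehumidifier: 335.8 W × 10 h × 30 d = 100,740 Wh = 100.7 kWh
3D printer: 222 W × 12 h × 30 d = 79,920 Wh = 79.92 kWh
aquarium pump: 29.6 W × 8.67 h × 30 d = 7,699 Wh = 7.699 kWh
Total energy = 622.7 + 100.7 + 79.92 + 7.699 = 811.1 kWh
Cost = 811.1 kWh × £0.152 = £123.28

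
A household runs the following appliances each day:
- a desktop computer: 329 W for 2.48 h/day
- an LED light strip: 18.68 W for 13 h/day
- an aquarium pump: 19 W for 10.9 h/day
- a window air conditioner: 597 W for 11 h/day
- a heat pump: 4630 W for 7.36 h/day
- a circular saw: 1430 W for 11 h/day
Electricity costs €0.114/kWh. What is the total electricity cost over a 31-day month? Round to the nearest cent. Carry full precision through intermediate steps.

desktop computer: 329 W × 2.48 h × 31 d = 25,294 Wh = 25.29 kWh
LED light strip: 18.68 W × 13 h × 31 d = 7,528 Wh = 7.528 kWh
aquarium pump: 19 W × 10.9 h × 31 d = 6,420 Wh = 6.42 kWh
window air conditioner: 597 W × 11 h × 31 d = 203,577 Wh = 203.6 kWh
heat pump: 4630 W × 7.36 h × 31 d = 1,056,381 Wh = 1,056 kWh
circular saw: 1430 W × 11 h × 31 d = 487,630 Wh = 487.6 kWh
Total energy = 25.29 + 7.528 + 6.42 + 203.6 + 1,056 + 487.6 = 1,787 kWh
Cost = 1,787 kWh × €0.114 = €203.70

€203.70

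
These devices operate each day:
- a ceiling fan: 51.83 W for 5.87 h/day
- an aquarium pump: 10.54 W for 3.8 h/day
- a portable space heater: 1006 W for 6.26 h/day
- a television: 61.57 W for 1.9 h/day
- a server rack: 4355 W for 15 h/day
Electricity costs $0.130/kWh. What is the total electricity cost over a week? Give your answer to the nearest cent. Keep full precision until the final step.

$65.60

ceiling fan: 51.83 W × 5.87 h × 7 d = 2,130 Wh = 2.13 kWh
aquarium pump: 10.54 W × 3.8 h × 7 d = 280 Wh = 0.2804 kWh
portable space heater: 1006 W × 6.26 h × 7 d = 44,083 Wh = 44.08 kWh
television: 61.57 W × 1.9 h × 7 d = 819 Wh = 0.8189 kWh
server rack: 4355 W × 15 h × 7 d = 457,275 Wh = 457.3 kWh
Total energy = 2.13 + 0.2804 + 44.08 + 0.8189 + 457.3 = 504.6 kWh
Cost = 504.6 kWh × $0.130 = $65.60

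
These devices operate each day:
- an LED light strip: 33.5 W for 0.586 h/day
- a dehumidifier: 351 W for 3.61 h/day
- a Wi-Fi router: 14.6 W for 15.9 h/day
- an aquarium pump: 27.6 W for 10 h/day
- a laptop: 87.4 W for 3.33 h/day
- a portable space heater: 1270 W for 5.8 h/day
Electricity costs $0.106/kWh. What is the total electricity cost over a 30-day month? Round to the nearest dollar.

$30

LED light strip: 33.5 W × 0.586 h × 30 d = 589 Wh = 0.5889 kWh
dehumidifier: 351 W × 3.61 h × 30 d = 38,013 Wh = 38.01 kWh
Wi-Fi router: 14.6 W × 15.9 h × 30 d = 6,964 Wh = 6.964 kWh
aquarium pump: 27.6 W × 10 h × 30 d = 8,280 Wh = 8.28 kWh
laptop: 87.4 W × 3.33 h × 30 d = 8,731 Wh = 8.731 kWh
portable space heater: 1270 W × 5.8 h × 30 d = 220,980 Wh = 221 kWh
Total energy = 0.5889 + 38.01 + 6.964 + 8.28 + 8.731 + 221 = 283.6 kWh
Cost = 283.6 kWh × $0.106 = $30.06 ≈ $30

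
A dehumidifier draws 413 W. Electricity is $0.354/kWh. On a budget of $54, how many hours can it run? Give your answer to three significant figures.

Energy budget = $54 / $0.354 per kWh = 152.5 kWh = 152,542 Wh
Runtime = 152,542 Wh / 413 W = 369.4 h

369 h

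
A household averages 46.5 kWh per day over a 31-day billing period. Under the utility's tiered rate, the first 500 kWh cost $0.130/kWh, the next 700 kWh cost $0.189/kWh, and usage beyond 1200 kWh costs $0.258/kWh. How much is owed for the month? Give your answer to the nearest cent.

$259.61

Usage = 46.5 kWh/day × 31 days = 1441.5 kWh
First 500 kWh × $0.130 = $65.00
Next 700 kWh × $0.189 = $132.30
Remaining 241.5 kWh × $0.258 = $62.31
Total = $259.61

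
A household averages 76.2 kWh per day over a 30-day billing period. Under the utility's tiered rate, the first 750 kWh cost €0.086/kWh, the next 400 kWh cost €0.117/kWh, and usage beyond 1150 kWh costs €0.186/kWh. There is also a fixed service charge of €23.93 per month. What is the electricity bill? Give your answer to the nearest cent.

Usage = 76.2 kWh/day × 30 days = 2286 kWh
First 750 kWh × €0.086 = €64.50
Next 400 kWh × €0.117 = €46.80
Remaining 1136 kWh × €0.186 = €211.30
Energy charge = €322.60; + service €23.93 = €346.53

€346.53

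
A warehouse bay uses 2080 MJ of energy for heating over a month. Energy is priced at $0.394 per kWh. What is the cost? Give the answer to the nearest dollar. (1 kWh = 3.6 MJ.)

2080 MJ × (0.27778 kWh/MJ) = 577.8 kWh
Cost = 577.8 kWh × $0.394/kWh = $227.64 ≈ $228

$228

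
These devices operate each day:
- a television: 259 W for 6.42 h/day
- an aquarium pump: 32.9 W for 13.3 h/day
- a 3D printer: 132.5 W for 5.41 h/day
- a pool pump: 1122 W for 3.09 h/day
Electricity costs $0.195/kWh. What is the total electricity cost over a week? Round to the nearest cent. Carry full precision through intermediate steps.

television: 259 W × 6.42 h × 7 d = 11,639 Wh = 11.64 kWh
aquarium pump: 32.9 W × 13.3 h × 7 d = 3,063 Wh = 3.063 kWh
3D printer: 132.5 W × 5.41 h × 7 d = 5,018 Wh = 5.018 kWh
pool pump: 1122 W × 3.09 h × 7 d = 24,269 Wh = 24.27 kWh
Total energy = 11.64 + 3.063 + 5.018 + 24.27 = 43.99 kWh
Cost = 43.99 kWh × $0.195 = $8.58

$8.58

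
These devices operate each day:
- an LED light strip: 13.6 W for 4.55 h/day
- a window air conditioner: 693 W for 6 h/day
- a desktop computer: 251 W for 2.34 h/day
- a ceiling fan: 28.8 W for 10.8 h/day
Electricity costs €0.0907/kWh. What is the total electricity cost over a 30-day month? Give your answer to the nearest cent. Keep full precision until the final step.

LED light strip: 13.6 W × 4.55 h × 30 d = 1,856 Wh = 1.856 kWh
window air conditioner: 693 W × 6 h × 30 d = 124,740 Wh = 124.7 kWh
desktop computer: 251 W × 2.34 h × 30 d = 17,620 Wh = 17.62 kWh
ceiling fan: 28.8 W × 10.8 h × 30 d = 9,331 Wh = 9.331 kWh
Total energy = 1.856 + 124.7 + 17.62 + 9.331 = 153.5 kWh
Cost = 153.5 kWh × €0.0907 = €13.93

€13.93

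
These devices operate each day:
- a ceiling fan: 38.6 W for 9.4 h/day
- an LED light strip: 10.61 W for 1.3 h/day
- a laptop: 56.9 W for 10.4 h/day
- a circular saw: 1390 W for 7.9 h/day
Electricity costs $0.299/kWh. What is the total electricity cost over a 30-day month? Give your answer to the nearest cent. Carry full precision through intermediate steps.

$107.19

ceiling fan: 38.6 W × 9.4 h × 30 d = 10,885 Wh = 10.89 kWh
LED light strip: 10.61 W × 1.3 h × 30 d = 414 Wh = 0.4138 kWh
laptop: 56.9 W × 10.4 h × 30 d = 17,753 Wh = 17.75 kWh
circular saw: 1390 W × 7.9 h × 30 d = 329,430 Wh = 329.4 kWh
Total energy = 10.89 + 0.4138 + 17.75 + 329.4 = 358.5 kWh
Cost = 358.5 kWh × $0.299 = $107.19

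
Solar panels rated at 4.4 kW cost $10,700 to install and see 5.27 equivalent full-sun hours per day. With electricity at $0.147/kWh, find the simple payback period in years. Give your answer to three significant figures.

Daily generation = 4.4 kW × 5.27 h = 23.19 kWh
Annual generation = 23.19 × 365 = 8463.6 kWh
Annual savings = 8463.6 × $0.147 = $1,244.15
Payback = $10,700 / $1,244.15 = 8.6 years

8.60 years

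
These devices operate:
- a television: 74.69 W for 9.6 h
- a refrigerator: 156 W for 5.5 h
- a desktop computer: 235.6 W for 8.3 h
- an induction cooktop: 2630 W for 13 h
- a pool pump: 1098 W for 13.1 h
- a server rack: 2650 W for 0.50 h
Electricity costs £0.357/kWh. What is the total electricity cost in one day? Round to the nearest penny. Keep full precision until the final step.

£19.07

television: 74.69 W × 9.6 h = 717 Wh = 0.717 kWh
refrigerator: 156 W × 5.5 h = 858 Wh = 0.858 kWh
desktop computer: 235.6 W × 8.3 h = 1,955 Wh = 1.955 kWh
induction cooktop: 2630 W × 13 h = 34,190 Wh = 34.19 kWh
pool pump: 1098 W × 13.1 h = 14,384 Wh = 14.38 kWh
server rack: 2650 W × 0.50 h = 1,325 Wh = 1.325 kWh
Total energy = 0.717 + 0.858 + 1.955 + 34.19 + 14.38 + 1.325 = 53.43 kWh
Cost = 53.43 kWh × £0.357 = £19.07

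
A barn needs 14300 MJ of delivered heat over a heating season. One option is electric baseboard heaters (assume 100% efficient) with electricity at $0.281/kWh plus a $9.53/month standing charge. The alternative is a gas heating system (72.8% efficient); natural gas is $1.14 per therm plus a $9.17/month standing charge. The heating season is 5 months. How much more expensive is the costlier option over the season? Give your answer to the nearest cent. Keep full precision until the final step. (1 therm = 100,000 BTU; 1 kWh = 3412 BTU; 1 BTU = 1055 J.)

Heat load = 14300 MJ = 14,300,000,000 J / 1055 = 13,554,502 BTU
Gas: input = 13,554,502 / 0.728 = 18,618,822 BTU = 186.2 therm → 186.2 × $1.14 = $212.25; + 5 × $9.17 standing = $258.10
Electric: 13,554,502 BTU / 3412 = 3,973 kWh → × $0.281 = $1,116.30; + 5 × $9.53 standing = $1,163.95
Difference = |$258.10 − $1,163.95| = $905.85

$905.85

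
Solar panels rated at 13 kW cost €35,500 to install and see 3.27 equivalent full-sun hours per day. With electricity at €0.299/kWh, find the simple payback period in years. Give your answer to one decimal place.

Daily generation = 13 kW × 3.27 h = 42.51 kWh
Annual generation = 42.51 × 365 = 15516 kWh
Annual savings = 15516 × €0.299 = €4,639.33
Payback = €35,500 / €4,639.33 = 7.65 years

7.7 years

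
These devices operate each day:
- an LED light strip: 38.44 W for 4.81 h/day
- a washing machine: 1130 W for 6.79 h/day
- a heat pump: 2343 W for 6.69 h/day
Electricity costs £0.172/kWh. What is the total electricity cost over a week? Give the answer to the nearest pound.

LED light strip: 38.44 W × 4.81 h × 7 d = 1,294 Wh = 1.294 kWh
washing machine: 1130 W × 6.79 h × 7 d = 53,709 Wh = 53.71 kWh
heat pump: 2343 W × 6.69 h × 7 d = 109,723 Wh = 109.7 kWh
Total energy = 1.294 + 53.71 + 109.7 = 164.7 kWh
Cost = 164.7 kWh × £0.172 = £28.33 ≈ £28

£28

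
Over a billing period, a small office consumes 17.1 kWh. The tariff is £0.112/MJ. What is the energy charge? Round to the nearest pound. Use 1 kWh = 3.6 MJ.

£7

17.1 kWh × (3.6 MJ/kWh) = 61.56 MJ
Cost = 61.56 MJ × £0.112/MJ = £6.89 ≈ £7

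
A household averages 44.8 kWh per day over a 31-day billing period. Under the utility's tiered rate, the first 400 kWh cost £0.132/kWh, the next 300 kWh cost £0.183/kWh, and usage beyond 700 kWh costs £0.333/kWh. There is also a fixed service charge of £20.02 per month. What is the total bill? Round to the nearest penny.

£357.09

Usage = 44.8 kWh/day × 31 days = 1388.8 kWh
First 400 kWh × £0.132 = £52.80
Next 300 kWh × £0.183 = £54.90
Remaining 688.8 kWh × £0.333 = £229.37
Energy charge = £337.07; + service £20.02 = £357.09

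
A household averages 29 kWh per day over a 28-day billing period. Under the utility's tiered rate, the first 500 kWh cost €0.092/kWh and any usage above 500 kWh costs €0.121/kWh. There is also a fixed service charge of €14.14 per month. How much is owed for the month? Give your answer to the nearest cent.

Usage = 29 kWh/day × 28 days = 812 kWh
First 500 kWh × €0.092 = €46.00
Remaining 312 kWh × €0.121 = €37.75
Energy charge = €83.75; + service €14.14 = €97.89

€97.89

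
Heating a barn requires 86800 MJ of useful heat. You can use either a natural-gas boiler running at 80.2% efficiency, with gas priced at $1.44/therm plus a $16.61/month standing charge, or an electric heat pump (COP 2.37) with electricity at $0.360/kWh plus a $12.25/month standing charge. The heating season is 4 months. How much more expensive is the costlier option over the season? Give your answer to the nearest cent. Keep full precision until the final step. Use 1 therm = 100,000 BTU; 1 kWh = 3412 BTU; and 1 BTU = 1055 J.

$2168.10

Heat load = 86800 MJ = 86,800,000,000 J / 1055 = 82,274,882 BTU
Gas: input = 82,274,882 / 0.802 = 102,587,134 BTU = 1,026 therm → 1,026 × $1.44 = $1,477.25; + 4 × $16.61 standing = $1,543.69
Heat pump: 82,274,882 BTU / 3412 = 24,110 kWh heat; / 2.37 = 10,170 kWh in → × $0.360 = $3,662.79; + 4 × $12.25 standing = $3,711.79
Difference = |$1,543.69 − $3,711.79| = $2,168.10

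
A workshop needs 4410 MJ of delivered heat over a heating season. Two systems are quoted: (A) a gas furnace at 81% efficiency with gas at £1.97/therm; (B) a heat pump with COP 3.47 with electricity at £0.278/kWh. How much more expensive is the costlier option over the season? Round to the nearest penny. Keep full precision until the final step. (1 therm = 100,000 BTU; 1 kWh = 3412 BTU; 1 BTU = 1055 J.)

Heat load = 4410 MJ = 4,410,000,000 J / 1055 = 4,180,095 BTU
Gas: input = 4,180,095 / 0.81 = 5,160,611 BTU = 51.61 therm → 51.61 × £1.97 = £101.66
Heat pump: 4,180,095 BTU / 3412 = 1,225 kWh heat; / 3.47 = 353.1 kWh in → × £0.278 = £98.15
Difference = |£101.66 − £98.15| = £3.51

£3.51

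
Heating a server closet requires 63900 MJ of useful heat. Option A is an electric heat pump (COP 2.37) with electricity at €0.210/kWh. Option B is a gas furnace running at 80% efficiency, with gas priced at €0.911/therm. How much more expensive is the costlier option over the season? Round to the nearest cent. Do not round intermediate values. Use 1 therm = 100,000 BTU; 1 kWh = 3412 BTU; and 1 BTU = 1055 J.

Heat load = 63900 MJ = 63,900,000,000 J / 1055 = 60,568,720 BTU
Gas: input = 60,568,720 / 0.80 = 75,710,900 BTU = 757.1 therm → 757.1 × €0.911 = €689.73
Heat pump: 60,568,720 BTU / 3412 = 17,750 kWh heat; / 2.37 = 7,490 kWh in → × €0.210 = €1,572.93
Difference = |€689.73 − €1,572.93| = €883.21

€883.21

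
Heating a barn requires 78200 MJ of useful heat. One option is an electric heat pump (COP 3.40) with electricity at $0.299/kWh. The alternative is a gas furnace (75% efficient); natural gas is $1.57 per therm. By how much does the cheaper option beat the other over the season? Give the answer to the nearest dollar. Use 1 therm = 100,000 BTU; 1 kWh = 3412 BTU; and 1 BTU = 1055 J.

Heat load = 78200 MJ = 78,200,000,000 J / 1055 = 74,123,223 BTU
Gas: input = 74,123,223 / 0.75 = 98,830,964 BTU = 988.3 therm → 988.3 × $1.57 = $1,551.65
Heat pump: 74,123,223 BTU / 3412 = 21,720 kWh heat; / 3.40 = 6,389 kWh in → × $0.299 = $1,910.46
Difference = |$1,551.65 − $1,910.46| = $358.81 ≈ $359

$359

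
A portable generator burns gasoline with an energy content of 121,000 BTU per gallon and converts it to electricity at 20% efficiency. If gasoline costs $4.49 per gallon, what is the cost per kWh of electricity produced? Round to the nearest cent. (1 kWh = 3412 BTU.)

$0.63

Electrical output per gallon = 121,000 BTU × 0.20 / 3412 BTU/kWh = 7.093 kWh
Cost per kWh = $4.49 / 7.093 kWh = $0.633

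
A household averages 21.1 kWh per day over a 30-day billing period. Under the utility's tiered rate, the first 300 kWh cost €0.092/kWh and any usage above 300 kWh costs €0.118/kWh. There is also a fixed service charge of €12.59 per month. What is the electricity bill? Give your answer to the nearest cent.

€79.48

Usage = 21.1 kWh/day × 30 days = 633 kWh
First 300 kWh × €0.092 = €27.60
Remaining 333 kWh × €0.118 = €39.29
Energy charge = €66.89; + service €12.59 = €79.48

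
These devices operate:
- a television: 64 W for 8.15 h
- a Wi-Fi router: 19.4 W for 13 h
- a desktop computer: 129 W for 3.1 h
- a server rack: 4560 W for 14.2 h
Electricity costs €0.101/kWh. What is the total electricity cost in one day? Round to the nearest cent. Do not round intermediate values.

€6.66

television: 64 W × 8.15 h = 522 Wh = 0.5216 kWh
Wi-Fi router: 19.4 W × 13 h = 252 Wh = 0.2522 kWh
desktop computer: 129 W × 3.1 h = 400 Wh = 0.3999 kWh
server rack: 4560 W × 14.2 h = 64,752 Wh = 64.75 kWh
Total energy = 0.5216 + 0.2522 + 0.3999 + 64.75 = 65.93 kWh
Cost = 65.93 kWh × €0.101 = €6.66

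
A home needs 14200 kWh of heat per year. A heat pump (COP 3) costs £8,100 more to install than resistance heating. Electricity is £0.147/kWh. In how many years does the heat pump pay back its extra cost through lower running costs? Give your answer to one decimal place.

Resistance: 14200 kWh × £0.147 = £2,087.40/yr
Heat pump: 14200 / 3 = 4733 kWh in → × £0.147 = £695.80/yr
Annual savings = £1,391.60
Payback = £8,100 / £1,391.60 = 5.82 years

5.8 years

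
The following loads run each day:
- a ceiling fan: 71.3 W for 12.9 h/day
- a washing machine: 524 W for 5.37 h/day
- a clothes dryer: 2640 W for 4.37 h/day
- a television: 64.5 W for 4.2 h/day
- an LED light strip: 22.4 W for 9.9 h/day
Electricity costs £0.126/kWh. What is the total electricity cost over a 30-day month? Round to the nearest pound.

£60

ceiling fan: 71.3 W × 12.9 h × 30 d = 27,593 Wh = 27.59 kWh
washing machine: 524 W × 5.37 h × 30 d = 84,416 Wh = 84.42 kWh
clothes dryer: 2640 W × 4.37 h × 30 d = 346,104 Wh = 346.1 kWh
television: 64.5 W × 4.2 h × 30 d = 8,127 Wh = 8.127 kWh
LED light strip: 22.4 W × 9.9 h × 30 d = 6,653 Wh = 6.653 kWh
Total energy = 27.59 + 84.42 + 346.1 + 8.127 + 6.653 = 472.9 kWh
Cost = 472.9 kWh × £0.126 = £59.58 ≈ £60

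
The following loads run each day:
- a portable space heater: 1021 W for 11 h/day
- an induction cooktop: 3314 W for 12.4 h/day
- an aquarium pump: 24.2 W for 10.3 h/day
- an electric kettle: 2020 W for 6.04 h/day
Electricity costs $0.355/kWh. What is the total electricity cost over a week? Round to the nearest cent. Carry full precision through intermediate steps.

$160.97

portable space heater: 1021 W × 11 h × 7 d = 78,617 Wh = 78.62 kWh
induction cooktop: 3314 W × 12.4 h × 7 d = 287,655 Wh = 287.7 kWh
aquarium pump: 24.2 W × 10.3 h × 7 d = 1,745 Wh = 1.745 kWh
electric kettle: 2020 W × 6.04 h × 7 d = 85,406 Wh = 85.41 kWh
Total energy = 78.62 + 287.7 + 1.745 + 85.41 = 453.4 kWh
Cost = 453.4 kWh × $0.355 = $160.97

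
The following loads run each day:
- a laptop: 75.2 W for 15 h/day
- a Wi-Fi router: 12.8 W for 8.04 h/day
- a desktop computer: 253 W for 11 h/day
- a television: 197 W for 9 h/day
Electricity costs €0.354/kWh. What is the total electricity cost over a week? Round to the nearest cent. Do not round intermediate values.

€14.34

laptop: 75.2 W × 15 h × 7 d = 7,896 Wh = 7.896 kWh
Wi-Fi router: 12.8 W × 8.04 h × 7 d = 720 Wh = 0.7204 kWh
desktop computer: 253 W × 11 h × 7 d = 19,481 Wh = 19.48 kWh
television: 197 W × 9 h × 7 d = 12,411 Wh = 12.41 kWh
Total energy = 7.896 + 0.7204 + 19.48 + 12.41 = 40.51 kWh
Cost = 40.51 kWh × €0.354 = €14.34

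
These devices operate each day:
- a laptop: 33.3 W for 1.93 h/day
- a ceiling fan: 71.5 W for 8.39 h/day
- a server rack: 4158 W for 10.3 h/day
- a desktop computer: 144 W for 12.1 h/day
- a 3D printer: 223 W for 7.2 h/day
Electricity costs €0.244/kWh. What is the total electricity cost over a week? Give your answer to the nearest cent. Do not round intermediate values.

€80.00

laptop: 33.3 W × 1.93 h × 7 d = 450 Wh = 0.4499 kWh
ceiling fan: 71.5 W × 8.39 h × 7 d = 4,199 Wh = 4.199 kWh
server rack: 4158 W × 10.3 h × 7 d = 299,792 Wh = 299.8 kWh
desktop computer: 144 W × 12.1 h × 7 d = 12,197 Wh = 12.2 kWh
3D printer: 223 W × 7.2 h × 7 d = 11,239 Wh = 11.24 kWh
Total energy = 0.4499 + 4.199 + 299.8 + 12.2 + 11.24 = 327.9 kWh
Cost = 327.9 kWh × €0.244 = €80.00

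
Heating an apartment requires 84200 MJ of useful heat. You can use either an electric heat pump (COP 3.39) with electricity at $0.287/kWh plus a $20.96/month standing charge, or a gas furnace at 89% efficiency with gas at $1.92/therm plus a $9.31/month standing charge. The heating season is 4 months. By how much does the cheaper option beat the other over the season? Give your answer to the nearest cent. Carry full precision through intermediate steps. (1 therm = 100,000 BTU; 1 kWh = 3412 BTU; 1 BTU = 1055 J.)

Heat load = 84200 MJ = 84,200,000,000 J / 1055 = 79,810,427 BTU
Gas: input = 79,810,427 / 0.890 = 89,674,637 BTU = 896.7 therm → 896.7 × $1.92 = $1,721.75; + 4 × $9.31 standing = $1,758.99
Heat pump: 79,810,427 BTU / 3412 = 23,390 kWh heat; / 3.39 = 6,900 kWh in → × $0.287 = $1,980.31; + 4 × $20.96 standing = $2,064.15
Difference = |$1,758.99 − $2,064.15| = $305.16

$305.16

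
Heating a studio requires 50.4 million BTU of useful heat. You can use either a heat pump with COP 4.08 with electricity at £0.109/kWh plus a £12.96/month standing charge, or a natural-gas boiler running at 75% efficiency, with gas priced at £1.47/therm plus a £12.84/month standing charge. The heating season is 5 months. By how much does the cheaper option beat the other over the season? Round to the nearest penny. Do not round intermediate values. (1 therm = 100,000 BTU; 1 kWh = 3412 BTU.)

Heat load = 50.4 × 10⁶ BTU = 50,400,000 BTU
Gas: input = 50,400,000 / 0.75 = 67,200,000 BTU = 672 therm → 672 × £1.47 = £987.84; + 5 × £12.84 standing = £1,052.04
Heat pump: 50,400,000 BTU / 3412 = 14,770 kWh heat; / 4.08 = 3,620 kWh in → × £0.109 = £394.63; + 5 × £12.96 standing = £459.43
Difference = |£1,052.04 − £459.43| = £592.61

£592.61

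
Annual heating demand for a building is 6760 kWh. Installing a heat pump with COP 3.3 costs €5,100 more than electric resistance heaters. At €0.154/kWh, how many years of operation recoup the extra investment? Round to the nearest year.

Resistance: 6760 kWh × €0.154 = €1,041.04/yr
Heat pump: 6760 / 3.3 = 2048 kWh in → × €0.154 = €315.47/yr
Annual savings = €725.57
Payback = €5,100 / €725.57 = 7.03 years

7 years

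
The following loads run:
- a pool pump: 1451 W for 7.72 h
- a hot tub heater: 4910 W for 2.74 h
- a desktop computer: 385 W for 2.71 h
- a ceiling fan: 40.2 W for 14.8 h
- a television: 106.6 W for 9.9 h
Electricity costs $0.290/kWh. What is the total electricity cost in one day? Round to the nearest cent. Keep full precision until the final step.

pool pump: 1451 W × 7.72 h = 11,202 Wh = 11.2 kWh
hot tub heater: 4910 W × 2.74 h = 13,453 Wh = 13.45 kWh
desktop computer: 385 W × 2.71 h = 1,043 Wh = 1.043 kWh
ceiling fan: 40.2 W × 14.8 h = 595 Wh = 0.595 kWh
television: 106.6 W × 9.9 h = 1,055 Wh = 1.055 kWh
Total energy = 11.2 + 13.45 + 1.043 + 0.595 + 1.055 = 27.35 kWh
Cost = 27.35 kWh × $0.290 = $7.93

$7.93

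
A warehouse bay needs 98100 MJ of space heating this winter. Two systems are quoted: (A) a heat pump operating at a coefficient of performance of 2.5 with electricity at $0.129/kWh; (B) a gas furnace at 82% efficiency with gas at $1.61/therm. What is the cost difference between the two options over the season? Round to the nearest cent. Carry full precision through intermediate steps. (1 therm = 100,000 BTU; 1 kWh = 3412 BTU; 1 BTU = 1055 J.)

$419.46

Heat load = 98100 MJ = 98,100,000,000 J / 1055 = 92,985,782 BTU
Gas: input = 92,985,782 / 0.820 = 113,397,295 BTU = 1,134 therm → 1,134 × $1.61 = $1,825.70
Heat pump: 92,985,782 BTU / 3412 = 27,250 kWh heat; / 2.5 = 10,900 kWh in → × $0.129 = $1,406.23
Difference = |$1,825.70 − $1,406.23| = $419.46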